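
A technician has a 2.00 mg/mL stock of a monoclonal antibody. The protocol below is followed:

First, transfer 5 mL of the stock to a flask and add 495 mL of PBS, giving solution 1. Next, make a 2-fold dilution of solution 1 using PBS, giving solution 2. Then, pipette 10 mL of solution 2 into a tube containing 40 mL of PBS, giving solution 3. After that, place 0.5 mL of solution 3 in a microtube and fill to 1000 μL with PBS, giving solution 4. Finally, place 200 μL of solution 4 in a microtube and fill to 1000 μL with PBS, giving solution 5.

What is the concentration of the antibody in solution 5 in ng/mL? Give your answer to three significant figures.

Step 1: 5 mL + 495 mL = 500 mL total → factor 500/5 = 100
Step 2: 2-fold → factor 2
Step 3: 10 mL + 40 mL = 50 mL total → factor 50/10 = 5
Step 4: 0.5 mL brought to 1000 μL → factor 1/0.5 = 2
Step 5: 200 μL brought to 1000 μL → factor 1000/200 = 5
Overall dilution factor = 100 × 2 × 5 × 2 × 5 = 10000
Final = 2.00 mg/mL / 10000 = 0.0002000 mg/mL = 200 ng/mL

200 ng/mL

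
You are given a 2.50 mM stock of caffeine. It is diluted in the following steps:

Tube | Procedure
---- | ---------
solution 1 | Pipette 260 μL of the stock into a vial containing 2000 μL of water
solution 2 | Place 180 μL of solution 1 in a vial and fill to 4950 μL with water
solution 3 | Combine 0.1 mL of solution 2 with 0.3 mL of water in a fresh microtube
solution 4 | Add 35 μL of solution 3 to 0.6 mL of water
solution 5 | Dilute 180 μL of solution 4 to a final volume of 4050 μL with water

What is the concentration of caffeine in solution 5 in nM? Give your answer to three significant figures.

6.41 nM

Step 1: 260 μL + 2000 μL = 2260 μL total → factor 2260/260 = 8.6923
Step 2: 180 μL brought to 4950 μL → factor 4950/180 = 27.5
Step 3: 0.1 mL + 0.3 mL = 0.4 mL total → factor 0.4/0.1 = 4
Step 4: 35 μL + 0.6 mL = 635 μL total → factor 635/35 = 18.143
Step 5: 180 μL brought to 4050 μL → factor 4050/180 = 22.5
Overall dilution factor = 8.6923 × 27.5 × 4 × 18.143 × 22.5 = 3.9032 × 10^5
Final = 2.50 mM / 3.9032 × 10^5 = 6.405 × 10^-6 mM = 6.41 nM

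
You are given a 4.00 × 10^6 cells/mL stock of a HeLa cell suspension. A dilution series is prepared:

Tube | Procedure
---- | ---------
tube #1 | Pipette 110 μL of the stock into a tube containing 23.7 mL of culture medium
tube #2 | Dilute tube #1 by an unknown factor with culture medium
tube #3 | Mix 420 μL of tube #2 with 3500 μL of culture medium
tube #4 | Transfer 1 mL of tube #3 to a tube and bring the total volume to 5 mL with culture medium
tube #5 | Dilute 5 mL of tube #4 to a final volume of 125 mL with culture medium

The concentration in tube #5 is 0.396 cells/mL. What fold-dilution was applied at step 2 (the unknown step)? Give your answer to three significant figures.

Step 1: 110 μL + 23.7 mL = 23810 μL total → factor 23810/110 = 216.45
Step 2: unknown factor x
Step 3: 420 μL + 3500 μL = 3920 μL total → factor 3920/420 = 9.3333
Step 4: 1 mL brought to 5 mL → factor 5/1 = 5
Step 5: 5 mL brought to 125 mL → factor 125/5 = 25
Product of known-step factors = 2.5253 × 10^5
Overall factor = 4.00 × 10^6 cells/mL / (0.396 cells/mL) = 1.0101 × 10^7
x = 1.0101 × 10^7 / 2.5253 × 10^5 = 40.0

40.0-fold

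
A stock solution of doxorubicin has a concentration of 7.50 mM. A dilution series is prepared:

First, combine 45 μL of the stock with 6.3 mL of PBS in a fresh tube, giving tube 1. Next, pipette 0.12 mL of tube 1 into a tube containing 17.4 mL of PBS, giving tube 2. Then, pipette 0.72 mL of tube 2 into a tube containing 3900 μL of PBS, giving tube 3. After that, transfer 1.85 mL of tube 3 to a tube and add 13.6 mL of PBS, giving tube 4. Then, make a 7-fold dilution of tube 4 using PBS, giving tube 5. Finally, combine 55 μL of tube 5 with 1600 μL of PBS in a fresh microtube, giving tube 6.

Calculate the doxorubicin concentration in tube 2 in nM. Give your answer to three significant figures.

364 nM

Step 1: 45 μL + 6.3 mL = 6345 μL total → factor 6345/45 = 141
Step 2: 0.12 mL + 17.4 mL = 17.52 mL total → factor 17.52/0.12 = 146
Dilution factor through tube 2 = 141 × 146 = 20586
[tube 2] = 7.50 mM / 20586 = 0.0003643 mM = 364 nM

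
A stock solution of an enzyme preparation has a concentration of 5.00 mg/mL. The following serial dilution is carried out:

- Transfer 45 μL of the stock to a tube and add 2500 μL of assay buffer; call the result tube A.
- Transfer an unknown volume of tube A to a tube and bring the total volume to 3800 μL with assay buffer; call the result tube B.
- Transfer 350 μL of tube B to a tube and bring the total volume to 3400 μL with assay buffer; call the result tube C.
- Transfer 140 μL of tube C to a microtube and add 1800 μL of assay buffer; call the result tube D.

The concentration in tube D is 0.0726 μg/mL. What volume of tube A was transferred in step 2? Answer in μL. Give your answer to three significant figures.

420 μL

Step 1: 45 μL + 2500 μL = 2545 μL total → factor 2545/45 = 56.556
Step 2: v brought to 3800 μL → factor = 3800 μL/v
Step 3: 350 μL brought to 3400 μL → factor 3400/350 = 9.7143
Step 4: 140 μL + 1800 μL = 1940 μL total → factor 1940/140 = 13.857
Product of known-step factors = 7613.1
Overall factor = 5.00 mg/mL / (0.0726 μg/mL) = 68871
Step-2 factor = 68871 / 7613.1 = 9.0464
v = 3800 μL / 9.0464 = 420 μL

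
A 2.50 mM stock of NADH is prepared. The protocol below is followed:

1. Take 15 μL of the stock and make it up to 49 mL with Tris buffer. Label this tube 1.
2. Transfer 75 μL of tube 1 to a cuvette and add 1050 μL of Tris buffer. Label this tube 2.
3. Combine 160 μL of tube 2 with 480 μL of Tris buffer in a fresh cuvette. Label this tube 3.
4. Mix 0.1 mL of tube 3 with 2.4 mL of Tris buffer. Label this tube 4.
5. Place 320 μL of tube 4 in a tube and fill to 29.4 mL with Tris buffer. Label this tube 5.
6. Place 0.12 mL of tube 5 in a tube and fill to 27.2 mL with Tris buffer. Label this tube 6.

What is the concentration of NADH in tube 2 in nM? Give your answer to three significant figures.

51.0 nM

Step 1: 15 μL brought to 49 mL → factor 49000/15 = 3266.7
Step 2: 75 μL + 1050 μL = 1125 μL total → factor 1125/75 = 15
Dilution factor through tube 2 = 3266.7 × 15 = 49000
[tube 2] = 2.50 mM / 49000 = 5.102 × 10^-5 mM = 51.0 nM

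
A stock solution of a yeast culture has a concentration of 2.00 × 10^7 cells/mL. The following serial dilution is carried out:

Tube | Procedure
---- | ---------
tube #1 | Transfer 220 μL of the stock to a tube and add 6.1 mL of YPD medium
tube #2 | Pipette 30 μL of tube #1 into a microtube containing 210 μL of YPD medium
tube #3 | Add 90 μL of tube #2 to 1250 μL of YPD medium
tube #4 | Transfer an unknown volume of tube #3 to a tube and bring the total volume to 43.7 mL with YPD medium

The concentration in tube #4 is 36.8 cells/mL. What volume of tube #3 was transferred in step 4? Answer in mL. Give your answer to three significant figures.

Step 1: 220 μL + 6.1 mL = 6320 μL total → factor 6320/220 = 28.727
Step 2: 30 μL + 210 μL = 240 μL total → factor 240/30 = 8
Step 3: 90 μL + 1250 μL = 1340 μL total → factor 1340/90 = 14.889
Step 4: v brought to 43.7 mL → factor = 43.7 mL/v
Product of known-step factors = 3421.7
Overall factor = 2.00 × 10^7 cells/mL / (36.8 cells/mL) = 5.4348 × 10^5
Step-4 factor = 5.4348 × 10^5 / 3421.7 = 158.83
v = 43.7 mL / 158.83 = 0.275 mL

0.275 mL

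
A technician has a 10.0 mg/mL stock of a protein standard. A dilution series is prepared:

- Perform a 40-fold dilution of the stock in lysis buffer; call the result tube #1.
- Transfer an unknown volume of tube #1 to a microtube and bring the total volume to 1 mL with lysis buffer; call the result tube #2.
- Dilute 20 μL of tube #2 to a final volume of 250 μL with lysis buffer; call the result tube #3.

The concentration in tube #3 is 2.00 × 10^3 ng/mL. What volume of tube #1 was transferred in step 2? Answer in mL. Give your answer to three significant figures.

0.100 mL

Step 1: 40-fold → factor 40
Step 2: v brought to 1 mL → factor = 1 mL/v
Step 3: 20 μL brought to 250 μL → factor 250/20 = 12.5
Product of known-step factors = 500
Overall factor = 10.0 mg/mL / (2.00 × 10^3 ng/mL) = 5000
Step-2 factor = 5000 / 500 = 10
v = 1 mL / 10 = 0.100 mL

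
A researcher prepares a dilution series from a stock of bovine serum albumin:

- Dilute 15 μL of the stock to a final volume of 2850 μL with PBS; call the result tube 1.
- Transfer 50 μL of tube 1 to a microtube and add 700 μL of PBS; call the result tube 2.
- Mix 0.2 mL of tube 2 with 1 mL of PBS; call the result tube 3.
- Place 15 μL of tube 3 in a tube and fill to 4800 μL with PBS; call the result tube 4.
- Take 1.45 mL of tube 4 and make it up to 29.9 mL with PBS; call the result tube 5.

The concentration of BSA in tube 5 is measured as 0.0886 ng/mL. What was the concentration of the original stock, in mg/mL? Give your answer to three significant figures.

10.0 mg/mL

Step 1: 15 μL brought to 2850 μL → factor 2850/15 = 190
Step 2: 50 μL + 700 μL = 750 μL total → factor 750/50 = 15
Step 3: 0.2 mL + 1 mL = 1.2 mL total → factor 1.2/0.2 = 6
Step 4: 15 μL brought to 4800 μL → factor 4800/15 = 320
Step 5: 1.45 mL brought to 29.9 mL → factor 29.9/1.45 = 20.621
Overall dilution factor = 190 × 15 × 6 × 320 × 20.621 = 1.1284 × 10^8
Stock = 0.0886 ng/mL × 1.1284 × 10^8 = 9.997 × 10^6 ng/mL = 10.0 mg/mL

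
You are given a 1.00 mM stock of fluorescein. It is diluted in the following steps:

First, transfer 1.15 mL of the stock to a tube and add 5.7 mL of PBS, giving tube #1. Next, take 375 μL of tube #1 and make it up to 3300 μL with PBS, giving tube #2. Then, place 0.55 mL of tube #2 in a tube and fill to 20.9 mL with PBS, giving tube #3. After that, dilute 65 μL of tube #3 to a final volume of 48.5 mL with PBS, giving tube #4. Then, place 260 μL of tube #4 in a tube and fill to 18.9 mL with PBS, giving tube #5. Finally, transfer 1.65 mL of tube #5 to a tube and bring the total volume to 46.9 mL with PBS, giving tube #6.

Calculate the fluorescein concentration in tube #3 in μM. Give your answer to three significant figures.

Step 1: 1.15 mL + 5.7 mL = 6.85 mL total → factor 6.85/1.15 = 5.9565
Step 2: 375 μL brought to 3300 μL → factor 3300/375 = 8.8
Step 3: 0.55 mL brought to 20.9 mL → factor 20.9/0.55 = 38
Dilution factor through tube #3 = 5.9565 × 8.8 × 38 = 1991.9
[tube #3] = 1.00 mM / 1991.9 = 0.0005020 mM = 0.502 μM

0.502 μM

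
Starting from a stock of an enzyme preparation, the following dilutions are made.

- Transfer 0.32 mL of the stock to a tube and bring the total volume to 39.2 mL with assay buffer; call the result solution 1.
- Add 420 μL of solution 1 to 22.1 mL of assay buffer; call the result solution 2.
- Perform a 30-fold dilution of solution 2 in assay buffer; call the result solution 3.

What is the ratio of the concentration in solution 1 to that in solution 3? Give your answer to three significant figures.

1.61 × 10^3

Step 1: 0.32 mL brought to 39.2 mL → factor 39.2/0.32 = 122.5
Step 2: 420 μL + 22.1 mL = 22520 μL total → factor 22520/420 = 53.619
Step 3: 30-fold → factor 30
Dilution factor to solution 1 = 122.5; to solution 3 = 1.9705 × 10^5
[solution 1]/[solution 3] = (factor to solution 3)/(factor to solution 1) = 1.9705 × 10^5/122.5 = 1.61 × 10^3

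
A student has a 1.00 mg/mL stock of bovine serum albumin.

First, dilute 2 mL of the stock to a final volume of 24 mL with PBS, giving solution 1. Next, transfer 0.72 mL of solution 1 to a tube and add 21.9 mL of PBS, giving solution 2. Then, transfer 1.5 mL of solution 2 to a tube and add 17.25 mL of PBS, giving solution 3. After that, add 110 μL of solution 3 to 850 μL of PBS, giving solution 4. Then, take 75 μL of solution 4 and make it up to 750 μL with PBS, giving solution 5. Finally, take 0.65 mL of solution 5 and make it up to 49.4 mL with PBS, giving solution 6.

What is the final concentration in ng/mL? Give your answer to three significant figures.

Step 1: 2 mL brought to 24 mL → factor 24/2 = 12
Step 2: 0.72 mL + 21.9 mL = 22.62 mL total → factor 22.62/0.72 = 31.417
Step 3: 1.5 mL + 17.25 mL = 18.75 mL total → factor 18.75/1.5 = 12.5
Step 4: 110 μL + 850 μL = 960 μL total → factor 960/110 = 8.7273
Step 5: 75 μL brought to 750 μL → factor 750/75 = 10
Step 6: 0.65 mL brought to 49.4 mL → factor 49.4/0.65 = 76
Overall dilution factor = 12 × 31.417 × 12.5 × 8.7273 × 10 × 76 = 3.1257 × 10^7
Final = 1.00 mg/mL / 3.1257 × 10^7 = 3.199 × 10^-8 mg/mL = 0.0320 ng/mL

0.0320 ng/mL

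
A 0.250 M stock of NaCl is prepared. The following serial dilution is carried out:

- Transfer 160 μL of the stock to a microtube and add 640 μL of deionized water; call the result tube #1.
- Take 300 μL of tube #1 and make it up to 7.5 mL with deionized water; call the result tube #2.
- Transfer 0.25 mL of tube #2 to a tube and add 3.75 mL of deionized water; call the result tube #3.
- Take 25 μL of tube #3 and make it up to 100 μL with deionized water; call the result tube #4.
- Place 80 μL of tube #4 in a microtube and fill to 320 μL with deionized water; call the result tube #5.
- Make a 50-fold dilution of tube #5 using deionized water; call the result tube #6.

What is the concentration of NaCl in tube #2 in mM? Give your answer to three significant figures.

Step 1: 160 μL + 640 μL = 800 μL total → factor 800/160 = 5
Step 2: 300 μL brought to 7.5 mL → factor 7500/300 = 25
Dilution factor through tube #2 = 5 × 25 = 125
[tube #2] = 0.250 M / 125 = 0.002000 M = 2.00 mM

2.00 mM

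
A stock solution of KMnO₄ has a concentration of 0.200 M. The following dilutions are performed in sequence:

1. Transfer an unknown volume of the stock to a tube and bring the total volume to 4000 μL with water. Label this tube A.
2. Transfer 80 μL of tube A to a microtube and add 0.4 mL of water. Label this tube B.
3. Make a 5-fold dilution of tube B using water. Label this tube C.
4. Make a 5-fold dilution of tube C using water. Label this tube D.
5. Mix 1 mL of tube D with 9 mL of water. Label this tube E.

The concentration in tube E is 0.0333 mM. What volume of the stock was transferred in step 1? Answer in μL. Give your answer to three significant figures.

999 μL

Step 1: v brought to 4000 μL → factor = 4000 μL/v
Step 2: 80 μL + 0.4 mL = 480 μL total → factor 480/80 = 6
Step 3: 5-fold → factor 5
Step 4: 5-fold → factor 5
Step 5: 1 mL + 9 mL = 10 mL total → factor 10/1 = 10
Product of known-step factors = 1500
Overall factor = 0.200 M / (0.0333 mM) = 6006
Step-1 factor = 6006 / 1500 = 4.004
v = 4000 μL / 4.004 = 999 μL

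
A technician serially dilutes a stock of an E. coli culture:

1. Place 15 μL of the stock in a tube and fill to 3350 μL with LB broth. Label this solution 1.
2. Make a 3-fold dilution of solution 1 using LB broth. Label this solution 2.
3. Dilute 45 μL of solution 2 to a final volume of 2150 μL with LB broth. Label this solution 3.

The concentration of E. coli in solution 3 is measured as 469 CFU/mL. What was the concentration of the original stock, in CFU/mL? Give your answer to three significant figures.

1.50 × 10^7 CFU/mL

Step 1: 15 μL brought to 3350 μL → factor 3350/15 = 223.33
Step 2: 3-fold → factor 3
Step 3: 45 μL brought to 2150 μL → factor 2150/45 = 47.778
Overall dilution factor = 223.33 × 3 × 47.778 = 32011
Stock = 469 CFU/mL × 32011 = 1.50 × 10^7 CFU/mL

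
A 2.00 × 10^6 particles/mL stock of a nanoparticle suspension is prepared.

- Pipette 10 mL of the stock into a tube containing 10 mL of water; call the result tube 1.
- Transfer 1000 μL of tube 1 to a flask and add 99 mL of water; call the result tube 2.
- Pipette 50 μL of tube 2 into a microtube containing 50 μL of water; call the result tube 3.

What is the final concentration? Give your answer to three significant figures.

5.00 × 10^3 particles/mL

Step 1: 10 mL + 10 mL = 20 mL total → factor 20/10 = 2
Step 2: 1000 μL + 99 mL = 1 × 10^5 μL total → factor 1 × 10^5/1000 = 100
Step 3: 50 μL + 50 μL = 100 μL total → factor 100/50 = 2
Overall dilution factor = 2 × 100 × 2 = 400
Final = 2.00 × 10^6 particles/mL / 400 = 5.00 × 10^3 particles/mL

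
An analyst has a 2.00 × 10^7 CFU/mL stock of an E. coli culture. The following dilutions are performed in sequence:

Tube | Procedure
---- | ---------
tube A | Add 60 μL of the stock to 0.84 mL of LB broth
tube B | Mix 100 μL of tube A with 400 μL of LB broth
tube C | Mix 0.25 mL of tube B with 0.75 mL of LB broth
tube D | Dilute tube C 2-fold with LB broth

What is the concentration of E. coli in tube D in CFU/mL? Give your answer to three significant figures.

Step 1: 60 μL + 0.84 mL = 900 μL total → factor 900/60 = 15
Step 2: 100 μL + 400 μL = 500 μL total → factor 500/100 = 5
Step 3: 0.25 mL + 0.75 mL = 1 mL total → factor 1/0.25 = 4
Step 4: 2-fold → factor 2
Dilution factor through tube D = 15 × 5 × 4 × 2 = 600
[tube D] = 2.00 × 10^7 CFU/mL / 600 = 3.33 × 10^4 CFU/mL

3.33 × 10^4 CFU/mL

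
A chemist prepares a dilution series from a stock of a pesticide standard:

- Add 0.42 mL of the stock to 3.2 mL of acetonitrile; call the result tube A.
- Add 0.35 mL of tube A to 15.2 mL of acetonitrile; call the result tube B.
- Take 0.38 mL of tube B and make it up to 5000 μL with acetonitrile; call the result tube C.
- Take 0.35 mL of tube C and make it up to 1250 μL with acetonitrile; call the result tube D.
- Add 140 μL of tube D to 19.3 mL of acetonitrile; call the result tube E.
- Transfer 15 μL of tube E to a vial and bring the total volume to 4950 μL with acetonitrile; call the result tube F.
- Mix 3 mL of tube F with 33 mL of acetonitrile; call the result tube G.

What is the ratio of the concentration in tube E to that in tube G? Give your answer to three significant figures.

Step 1: 0.42 mL + 3.2 mL = 3.62 mL total → factor 3.62/0.42 = 8.619
Step 2: 0.35 mL + 15.2 mL = 15.55 mL total → factor 15.55/0.35 = 44.429
Step 3: 0.38 mL brought to 5000 μL → factor 5/0.38 = 13.158
Step 4: 0.35 mL brought to 1250 μL → factor 1.25/0.35 = 3.5714
Step 5: 140 μL + 19.3 mL = 19440 μL total → factor 19440/140 = 138.86
Step 6: 15 μL brought to 4950 μL → factor 4950/15 = 330
Step 7: 3 mL + 33 mL = 36 mL total → factor 36/3 = 12
Dilution factor to tube E = 2.4987 × 10^6; to tube G = 9.8949 × 10^9
[tube E]/[tube G] = (factor to tube G)/(factor to tube E) = 9.8949 × 10^9/2.4987 × 10^6 = 3.96 × 10^3

3.96 × 10^3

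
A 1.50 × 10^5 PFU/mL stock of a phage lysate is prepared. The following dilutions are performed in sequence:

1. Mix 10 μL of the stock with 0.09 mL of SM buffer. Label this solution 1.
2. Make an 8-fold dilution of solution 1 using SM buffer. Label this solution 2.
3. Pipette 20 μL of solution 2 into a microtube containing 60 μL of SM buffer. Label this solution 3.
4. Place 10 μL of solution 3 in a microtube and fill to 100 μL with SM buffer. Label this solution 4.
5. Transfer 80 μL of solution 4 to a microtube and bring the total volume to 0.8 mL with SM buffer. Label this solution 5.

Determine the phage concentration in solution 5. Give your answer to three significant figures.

4.69 PFU/mL

Step 1: 10 μL + 0.09 mL = 100 μL total → factor 100/10 = 10
Step 2: 8-fold → factor 8
Step 3: 20 μL + 60 μL = 80 μL total → factor 80/20 = 4
Step 4: 10 μL brought to 100 μL → factor 100/10 = 10
Step 5: 80 μL brought to 0.8 mL → factor 800/80 = 10
Overall dilution factor = 10 × 8 × 4 × 10 × 10 = 32000
Final = 1.50 × 10^5 PFU/mL / 32000 = 4.69 PFU/mL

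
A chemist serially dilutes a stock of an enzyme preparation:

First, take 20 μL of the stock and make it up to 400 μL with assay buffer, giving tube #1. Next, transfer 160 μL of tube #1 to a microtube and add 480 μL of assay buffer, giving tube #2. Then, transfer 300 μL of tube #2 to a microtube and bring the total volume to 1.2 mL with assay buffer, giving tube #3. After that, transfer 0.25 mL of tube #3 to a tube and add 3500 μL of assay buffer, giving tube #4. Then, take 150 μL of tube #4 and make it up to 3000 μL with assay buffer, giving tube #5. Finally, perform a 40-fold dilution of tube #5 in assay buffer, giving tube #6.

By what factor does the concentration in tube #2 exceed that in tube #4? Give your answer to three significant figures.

Step 1: 20 μL brought to 400 μL → factor 400/20 = 20
Step 2: 160 μL + 480 μL = 640 μL total → factor 640/160 = 4
Step 3: 300 μL brought to 1.2 mL → factor 1200/300 = 4
Step 4: 0.25 mL + 3500 μL = 3.75 mL total → factor 3.75/0.25 = 15
Dilution factor to tube #2 = 80; to tube #4 = 4800
[tube #2]/[tube #4] = (factor to tube #4)/(factor to tube #2) = 4800/80 = 60.0

60.0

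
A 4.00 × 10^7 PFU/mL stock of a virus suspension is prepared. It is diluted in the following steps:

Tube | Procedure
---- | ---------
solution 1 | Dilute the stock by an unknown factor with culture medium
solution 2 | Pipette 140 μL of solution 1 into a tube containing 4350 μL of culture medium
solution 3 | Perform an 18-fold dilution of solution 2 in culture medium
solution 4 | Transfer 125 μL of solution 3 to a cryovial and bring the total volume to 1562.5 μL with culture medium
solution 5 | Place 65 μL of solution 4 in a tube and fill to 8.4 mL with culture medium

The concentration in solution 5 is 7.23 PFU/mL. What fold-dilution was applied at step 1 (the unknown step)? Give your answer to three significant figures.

5.93-fold

Step 1: unknown factor x
Step 2: 140 μL + 4350 μL = 4490 μL total → factor 4490/140 = 32.071
Step 3: 18-fold → factor 18
Step 4: 125 μL brought to 1562.5 μL → factor 1562.5/125 = 12.5
Step 5: 65 μL brought to 8.4 mL → factor 8400/65 = 129.23
Product of known-step factors = 9.3254 × 10^5
Overall factor = 4.00 × 10^7 PFU/mL / (7.23 PFU/mL) = 5.5325 × 10^6
x = 5.5325 × 10^6 / 9.3254 × 10^5 = 5.93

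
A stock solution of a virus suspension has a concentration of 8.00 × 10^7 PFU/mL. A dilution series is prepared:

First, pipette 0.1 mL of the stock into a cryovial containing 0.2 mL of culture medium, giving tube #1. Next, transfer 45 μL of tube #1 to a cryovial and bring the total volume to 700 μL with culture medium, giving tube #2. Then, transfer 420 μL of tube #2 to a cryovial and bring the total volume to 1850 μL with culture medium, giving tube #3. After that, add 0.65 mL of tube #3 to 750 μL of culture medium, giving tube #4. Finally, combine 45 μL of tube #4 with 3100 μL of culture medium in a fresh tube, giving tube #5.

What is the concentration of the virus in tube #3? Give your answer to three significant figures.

Step 1: 0.1 mL + 0.2 mL = 0.3 mL total → factor 0.3/0.1 = 3
Step 2: 45 μL brought to 700 μL → factor 700/45 = 15.556
Step 3: 420 μL brought to 1850 μL → factor 1850/420 = 4.4048
Dilution factor through tube #3 = 3 × 15.556 × 4.4048 = 205.56
[tube #3] = 8.00 × 10^7 PFU/mL / 205.56 = 3.89 × 10^5 PFU/mL

3.89 × 10^5 PFU/mL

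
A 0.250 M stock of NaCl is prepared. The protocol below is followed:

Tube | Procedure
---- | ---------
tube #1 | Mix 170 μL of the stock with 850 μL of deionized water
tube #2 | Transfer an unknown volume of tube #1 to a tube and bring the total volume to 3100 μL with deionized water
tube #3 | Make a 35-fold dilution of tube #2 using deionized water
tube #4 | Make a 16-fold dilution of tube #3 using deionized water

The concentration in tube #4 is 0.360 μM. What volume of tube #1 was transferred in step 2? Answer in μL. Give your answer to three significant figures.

Step 1: 170 μL + 850 μL = 1020 μL total → factor 1020/170 = 6
Step 2: v brought to 3100 μL → factor = 3100 μL/v
Step 3: 35-fold → factor 35
Step 4: 16-fold → factor 16
Product of known-step factors = 3360
Overall factor = 0.250 M / (0.360 μM) = 6.9444 × 10^5
Step-2 factor = 6.9444 × 10^5 / 3360 = 206.68
v = 3100 μL / 206.68 = 15.0 μL

15.0 μL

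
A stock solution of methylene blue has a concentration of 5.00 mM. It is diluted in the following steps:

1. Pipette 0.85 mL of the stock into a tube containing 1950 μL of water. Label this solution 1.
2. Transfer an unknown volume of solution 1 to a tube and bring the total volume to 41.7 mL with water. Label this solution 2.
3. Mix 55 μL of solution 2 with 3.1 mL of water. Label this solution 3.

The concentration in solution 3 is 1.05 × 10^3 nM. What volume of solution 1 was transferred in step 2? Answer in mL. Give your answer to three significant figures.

1.65 mL

Step 1: 0.85 mL + 1950 μL = 2.8 mL total → factor 2.8/0.85 = 3.2941
Step 2: v brought to 41.7 mL → factor = 41.7 mL/v
Step 3: 55 μL + 3.1 mL = 3155 μL total → factor 3155/55 = 57.364
Product of known-step factors = 188.96
Overall factor = 5.00 mM / (1.05 × 10^3 nM) = 4761.9
Step-2 factor = 4761.9 / 188.96 = 25.2
v = 41.7 mL / 25.2 = 1.65 mL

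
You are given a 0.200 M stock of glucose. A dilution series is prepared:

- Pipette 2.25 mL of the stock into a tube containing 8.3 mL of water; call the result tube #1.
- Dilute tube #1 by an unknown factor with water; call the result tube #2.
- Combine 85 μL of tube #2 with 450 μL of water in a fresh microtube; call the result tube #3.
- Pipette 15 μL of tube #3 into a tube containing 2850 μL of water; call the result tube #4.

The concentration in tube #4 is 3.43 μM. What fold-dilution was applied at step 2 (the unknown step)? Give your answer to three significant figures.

10.3-fold

Step 1: 2.25 mL + 8.3 mL = 10.55 mL total → factor 10.55/2.25 = 4.6889
Step 2: unknown factor x
Step 3: 85 μL + 450 μL = 535 μL total → factor 535/85 = 6.2941
Step 4: 15 μL + 2850 μL = 2865 μL total → factor 2865/15 = 191
Product of known-step factors = 5636.9
Overall factor = 0.200 M / (3.43 μM) = 58309
x = 58309 / 5636.9 = 10.3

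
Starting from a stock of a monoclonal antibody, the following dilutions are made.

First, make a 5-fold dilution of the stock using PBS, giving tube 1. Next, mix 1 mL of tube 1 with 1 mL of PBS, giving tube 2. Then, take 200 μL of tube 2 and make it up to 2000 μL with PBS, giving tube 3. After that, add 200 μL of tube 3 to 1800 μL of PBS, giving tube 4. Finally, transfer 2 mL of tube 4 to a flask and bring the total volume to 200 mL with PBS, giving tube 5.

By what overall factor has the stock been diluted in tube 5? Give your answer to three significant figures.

Step 1: 5-fold → factor 5
Step 2: 1 mL + 1 mL = 2 mL total → factor 2/1 = 2
Step 3: 200 μL brought to 2000 μL → factor 2000/200 = 10
Step 4: 200 μL + 1800 μL = 2000 μL total → factor 2000/200 = 10
Step 5: 2 mL brought to 200 mL → factor 200/2 = 100
Overall dilution factor = 5 × 2 × 10 × 10 × 100 = 1 × 10^5

1.00 × 10^5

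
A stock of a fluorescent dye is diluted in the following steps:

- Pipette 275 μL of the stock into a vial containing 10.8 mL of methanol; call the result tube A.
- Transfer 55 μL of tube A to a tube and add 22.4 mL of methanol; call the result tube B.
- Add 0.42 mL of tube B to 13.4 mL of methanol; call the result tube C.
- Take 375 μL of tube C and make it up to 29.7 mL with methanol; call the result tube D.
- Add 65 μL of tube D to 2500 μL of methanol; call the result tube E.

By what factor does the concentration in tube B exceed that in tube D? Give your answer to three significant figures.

2.61 × 10^3

Step 1: 275 μL + 10.8 mL = 11075 μL total → factor 11075/275 = 40.273
Step 2: 55 μL + 22.4 mL = 22455 μL total → factor 22455/55 = 408.27
Step 3: 0.42 mL + 13.4 mL = 13.82 mL total → factor 13.82/0.42 = 32.905
Step 4: 375 μL brought to 29.7 mL → factor 29700/375 = 79.2
Dilution factor to tube B = 16442; to tube D = 4.2849 × 10^7
[tube B]/[tube D] = (factor to tube D)/(factor to tube B) = 4.2849 × 10^7/16442 = 2.61 × 10^3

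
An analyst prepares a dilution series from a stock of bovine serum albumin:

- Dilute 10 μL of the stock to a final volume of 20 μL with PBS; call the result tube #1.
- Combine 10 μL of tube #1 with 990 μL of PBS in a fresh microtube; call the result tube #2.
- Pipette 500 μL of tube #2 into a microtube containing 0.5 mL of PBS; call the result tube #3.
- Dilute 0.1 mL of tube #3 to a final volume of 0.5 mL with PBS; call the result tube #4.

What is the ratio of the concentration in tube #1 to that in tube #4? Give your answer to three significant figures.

1.00 × 10^3

Step 1: 10 μL brought to 20 μL → factor 20/10 = 2
Step 2: 10 μL + 990 μL = 1000 μL total → factor 1000/10 = 100
Step 3: 500 μL + 0.5 mL = 1000 μL total → factor 1000/500 = 2
Step 4: 0.1 mL brought to 0.5 mL → factor 0.5/0.1 = 5
Dilution factor to tube #1 = 2; to tube #4 = 2000
[tube #1]/[tube #4] = (factor to tube #4)/(factor to tube #1) = 2000/2 = 1.00 × 10^3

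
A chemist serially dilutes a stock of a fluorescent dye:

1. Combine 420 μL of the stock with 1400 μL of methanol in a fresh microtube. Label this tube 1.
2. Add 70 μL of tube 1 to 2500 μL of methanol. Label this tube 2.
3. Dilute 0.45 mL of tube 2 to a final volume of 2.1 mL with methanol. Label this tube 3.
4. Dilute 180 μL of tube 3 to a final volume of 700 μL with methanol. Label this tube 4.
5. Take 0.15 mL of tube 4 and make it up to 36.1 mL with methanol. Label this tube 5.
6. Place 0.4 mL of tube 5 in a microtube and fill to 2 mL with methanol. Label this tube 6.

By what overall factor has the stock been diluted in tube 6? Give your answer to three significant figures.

Step 1: 420 μL + 1400 μL = 1820 μL total → factor 1820/420 = 4.3333
Step 2: 70 μL + 2500 μL = 2570 μL total → factor 2570/70 = 36.714
Step 3: 0.45 mL brought to 2.1 mL → factor 2.1/0.45 = 4.6667
Step 4: 180 μL brought to 700 μL → factor 700/180 = 3.8889
Step 5: 0.15 mL brought to 36.1 mL → factor 36.1/0.15 = 240.67
Step 6: 0.4 mL brought to 2 mL → factor 2/0.4 = 5
Overall dilution factor = 4.3333 × 36.714 × 4.6667 × 3.8889 × 240.67 × 5 = 3.4744 × 10^6

3.47 × 10^6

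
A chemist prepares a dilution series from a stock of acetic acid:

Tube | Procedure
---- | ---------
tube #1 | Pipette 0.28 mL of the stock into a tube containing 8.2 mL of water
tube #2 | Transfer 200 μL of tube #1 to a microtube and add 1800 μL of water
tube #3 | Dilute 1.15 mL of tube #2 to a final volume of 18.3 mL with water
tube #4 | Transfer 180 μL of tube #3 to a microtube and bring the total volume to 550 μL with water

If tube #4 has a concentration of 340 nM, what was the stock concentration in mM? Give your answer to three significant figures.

5.01 mM

Step 1: 0.28 mL + 8.2 mL = 8.48 mL total → factor 8.48/0.28 = 30.286
Step 2: 200 μL + 1800 μL = 2000 μL total → factor 2000/200 = 10
Step 3: 1.15 mL brought to 18.3 mL → factor 18.3/1.15 = 15.913
Step 4: 180 μL brought to 550 μL → factor 550/180 = 3.0556
Overall dilution factor = 30.286 × 10 × 15.913 × 3.0556 = 14726
Stock = 340 nM × 14726 = 5.007 × 10^6 nM = 5.01 mM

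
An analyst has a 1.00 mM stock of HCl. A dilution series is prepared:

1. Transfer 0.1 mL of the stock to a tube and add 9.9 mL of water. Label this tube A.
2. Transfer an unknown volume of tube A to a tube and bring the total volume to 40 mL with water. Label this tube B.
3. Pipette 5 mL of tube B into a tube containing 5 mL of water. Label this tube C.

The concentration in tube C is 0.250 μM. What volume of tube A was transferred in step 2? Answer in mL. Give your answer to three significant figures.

2.00 mL

Step 1: 0.1 mL + 9.9 mL = 10 mL total → factor 10/0.1 = 100
Step 2: v brought to 40 mL → factor = 40 mL/v
Step 3: 5 mL + 5 mL = 10 mL total → factor 10/5 = 2
Product of known-step factors = 200
Overall factor = 1.00 mM / (0.250 μM) = 4000
Step-2 factor = 4000 / 200 = 20
v = 40 mL / 20 = 2.00 mL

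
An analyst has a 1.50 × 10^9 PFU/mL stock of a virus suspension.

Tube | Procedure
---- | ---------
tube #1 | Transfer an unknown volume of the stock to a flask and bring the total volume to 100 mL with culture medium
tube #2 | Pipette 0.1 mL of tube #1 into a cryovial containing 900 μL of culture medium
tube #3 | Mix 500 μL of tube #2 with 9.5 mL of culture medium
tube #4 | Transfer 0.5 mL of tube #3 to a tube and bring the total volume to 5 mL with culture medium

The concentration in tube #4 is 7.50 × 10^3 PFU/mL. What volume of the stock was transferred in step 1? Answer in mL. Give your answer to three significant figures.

1.00 mL

Step 1: v brought to 100 mL → factor = 100 mL/v
Step 2: 0.1 mL + 900 μL = 1 mL total → factor 1/0.1 = 10
Step 3: 500 μL + 9.5 mL = 10000 μL total → factor 10000/500 = 20
Step 4: 0.5 mL brought to 5 mL → factor 5/0.5 = 10
Product of known-step factors = 2000
Overall factor = 1.50 × 10^9 PFU/mL / (7.50 × 10^3 PFU/mL) = 2 × 10^5
Step-1 factor = 2 × 10^5 / 2000 = 100
v = 100 mL / 100 = 1.00 mL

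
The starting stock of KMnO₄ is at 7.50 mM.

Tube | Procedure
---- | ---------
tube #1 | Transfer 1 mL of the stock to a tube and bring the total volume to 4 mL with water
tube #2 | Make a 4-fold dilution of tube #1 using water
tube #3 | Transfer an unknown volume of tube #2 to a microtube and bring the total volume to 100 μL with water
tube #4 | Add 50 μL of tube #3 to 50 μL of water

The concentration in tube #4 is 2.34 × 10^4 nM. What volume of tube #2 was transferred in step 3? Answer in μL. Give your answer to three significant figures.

9.98 μL

Step 1: 1 mL brought to 4 mL → factor 4/1 = 4
Step 2: 4-fold → factor 4
Step 3: v brought to 100 μL → factor = 100 μL/v
Step 4: 50 μL + 50 μL = 100 μL total → factor 100/50 = 2
Product of known-step factors = 32
Overall factor = 7.50 mM / (2.34 × 10^4 nM) = 320.51
Step-3 factor = 320.51 / 32 = 10.016
v = 100 μL / 10.016 = 9.98 μL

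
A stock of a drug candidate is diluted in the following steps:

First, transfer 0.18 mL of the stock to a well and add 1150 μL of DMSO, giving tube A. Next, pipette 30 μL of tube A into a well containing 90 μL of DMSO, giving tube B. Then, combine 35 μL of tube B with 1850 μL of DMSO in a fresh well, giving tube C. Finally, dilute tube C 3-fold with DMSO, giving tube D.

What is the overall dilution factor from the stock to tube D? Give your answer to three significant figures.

4.78 × 10^3

Step 1: 0.18 mL + 1150 μL = 1.33 mL total → factor 1.33/0.18 = 7.3889
Step 2: 30 μL + 90 μL = 120 μL total → factor 120/30 = 4
Step 3: 35 μL + 1850 μL = 1885 μL total → factor 1885/35 = 53.857
Step 4: 3-fold → factor 3
Overall dilution factor = 7.3889 × 4 × 53.857 × 3 = 4775.3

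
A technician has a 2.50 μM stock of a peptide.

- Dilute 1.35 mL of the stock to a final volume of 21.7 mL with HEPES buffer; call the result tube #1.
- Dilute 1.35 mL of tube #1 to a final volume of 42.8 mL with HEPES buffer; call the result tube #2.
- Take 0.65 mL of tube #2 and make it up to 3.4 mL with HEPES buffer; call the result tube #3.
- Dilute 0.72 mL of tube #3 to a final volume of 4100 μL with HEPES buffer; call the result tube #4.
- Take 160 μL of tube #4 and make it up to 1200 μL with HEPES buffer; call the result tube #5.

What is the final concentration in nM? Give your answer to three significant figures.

0.0220 nM

Step 1: 1.35 mL brought to 21.7 mL → factor 21.7/1.35 = 16.074
Step 2: 1.35 mL brought to 42.8 mL → factor 42.8/1.35 = 31.704
Step 3: 0.65 mL brought to 3.4 mL → factor 3.4/0.65 = 5.2308
Step 4: 0.72 mL brought to 4100 μL → factor 4.1/0.72 = 5.6944
Step 5: 160 μL brought to 1200 μL → factor 1200/160 = 7.5
Overall dilution factor = 16.074 × 31.704 × 5.2308 × 5.6944 × 7.5 = 1.1385 × 10^5
Final = 2.50 μM / 1.1385 × 10^5 = 2.196 × 10^-5 μM = 0.0220 nM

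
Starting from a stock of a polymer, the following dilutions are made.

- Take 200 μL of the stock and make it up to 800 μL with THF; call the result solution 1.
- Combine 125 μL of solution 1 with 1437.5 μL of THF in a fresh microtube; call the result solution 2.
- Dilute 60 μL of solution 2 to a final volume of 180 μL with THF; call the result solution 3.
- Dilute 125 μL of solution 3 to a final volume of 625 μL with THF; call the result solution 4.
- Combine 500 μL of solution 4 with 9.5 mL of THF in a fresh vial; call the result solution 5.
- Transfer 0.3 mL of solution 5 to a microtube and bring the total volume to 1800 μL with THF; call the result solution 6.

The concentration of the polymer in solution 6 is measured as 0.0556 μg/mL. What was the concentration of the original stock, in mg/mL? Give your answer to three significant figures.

Step 1: 200 μL brought to 800 μL → factor 800/200 = 4
Step 2: 125 μL + 1437.5 μL = 1562.5 μL total → factor 1562.5/125 = 12.5
Step 3: 60 μL brought to 180 μL → factor 180/60 = 3
Step 4: 125 μL brought to 625 μL → factor 625/125 = 5
Step 5: 500 μL + 9.5 mL = 10000 μL total → factor 10000/500 = 20
Step 6: 0.3 mL brought to 1800 μL → factor 1.8/0.3 = 6
Overall dilution factor = 4 × 12.5 × 3 × 5 × 20 × 6 = 90000
Stock = 0.0556 μg/mL × 90000 = 5004 μg/mL = 5.00 mg/mL

5.00 mg/mL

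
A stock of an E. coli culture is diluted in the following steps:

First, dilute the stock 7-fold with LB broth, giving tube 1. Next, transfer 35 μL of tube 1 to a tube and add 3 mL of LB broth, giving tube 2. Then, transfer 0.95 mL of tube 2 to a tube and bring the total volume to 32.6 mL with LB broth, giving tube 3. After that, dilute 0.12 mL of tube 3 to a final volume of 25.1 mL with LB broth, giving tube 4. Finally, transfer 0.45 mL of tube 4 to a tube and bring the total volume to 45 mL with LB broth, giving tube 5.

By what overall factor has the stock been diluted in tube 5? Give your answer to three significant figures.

Step 1: 7-fold → factor 7
Step 2: 35 μL + 3 mL = 3035 μL total → factor 3035/35 = 86.714
Step 3: 0.95 mL brought to 32.6 mL → factor 32.6/0.95 = 34.316
Step 4: 0.12 mL brought to 25.1 mL → factor 25.1/0.12 = 209.17
Step 5: 0.45 mL brought to 45 mL → factor 45/0.45 = 100
Overall dilution factor = 7 × 86.714 × 34.316 × 209.17 × 100 = 4.3569 × 10^8

4.36 × 10^8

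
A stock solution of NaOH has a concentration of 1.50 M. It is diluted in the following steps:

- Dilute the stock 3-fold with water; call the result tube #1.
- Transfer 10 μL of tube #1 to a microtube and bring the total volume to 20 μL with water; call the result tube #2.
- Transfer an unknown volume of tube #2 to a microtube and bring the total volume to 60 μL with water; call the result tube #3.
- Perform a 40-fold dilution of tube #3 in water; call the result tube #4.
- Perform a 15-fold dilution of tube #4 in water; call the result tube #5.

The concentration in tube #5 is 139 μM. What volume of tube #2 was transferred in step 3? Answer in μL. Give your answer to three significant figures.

Step 1: 3-fold → factor 3
Step 2: 10 μL brought to 20 μL → factor 20/10 = 2
Step 3: v brought to 60 μL → factor = 60 μL/v
Step 4: 40-fold → factor 40
Step 5: 15-fold → factor 15
Product of known-step factors = 3600
Overall factor = 1.50 M / (139 μM) = 10791
Step-3 factor = 10791 / 3600 = 2.9976
v = 60 μL / 2.9976 = 20.0 μL

20.0 μL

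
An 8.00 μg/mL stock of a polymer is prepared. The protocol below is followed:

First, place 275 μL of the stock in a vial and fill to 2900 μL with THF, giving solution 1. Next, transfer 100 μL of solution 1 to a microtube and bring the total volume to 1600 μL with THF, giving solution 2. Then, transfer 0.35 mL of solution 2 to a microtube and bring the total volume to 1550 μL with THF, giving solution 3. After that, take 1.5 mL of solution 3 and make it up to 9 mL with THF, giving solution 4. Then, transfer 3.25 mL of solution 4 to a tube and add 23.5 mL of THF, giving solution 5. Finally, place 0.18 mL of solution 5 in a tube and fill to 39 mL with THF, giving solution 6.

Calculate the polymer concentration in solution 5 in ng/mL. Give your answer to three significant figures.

0.217 ng/mL

Step 1: 275 μL brought to 2900 μL → factor 2900/275 = 10.545
Step 2: 100 μL brought to 1600 μL → factor 1600/100 = 16
Step 3: 0.35 mL brought to 1550 μL → factor 1.55/0.35 = 4.4286
Step 4: 1.5 mL brought to 9 mL → factor 9/1.5 = 6
Step 5: 3.25 mL + 23.5 mL = 26.75 mL total → factor 26.75/3.25 = 8.2308
Dilution factor through solution 5 = 10.545 × 16 × 4.4286 × 6 × 8.2308 = 36901
[solution 5] = 8.00 μg/mL / 36901 = 0.0002168 μg/mL = 0.217 ng/mL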